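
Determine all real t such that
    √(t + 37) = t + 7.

Square both sides: t + 37 = (t + 7)².
Expand and rearrange: t² + 13t + 12 = 0.
Solving gives t = -1 or t = -12.
Check each candidate in the original equation:
  t = -1: √(36) = 6, while t + 7 = 6 — valid.
  t = -12: √(25) = 5, while t + 7 = -5 — extraneous.

t = -1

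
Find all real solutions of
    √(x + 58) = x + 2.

x = 6

Square both sides: x + 58 = (x + 2)².
Expand and rearrange: x² + 3x - 54 = 0.
Solving gives x = 6 or x = -9.
Check each candidate in the original equation:
  x = 6: √(64) = 8, while x + 2 = 8 — valid.
  x = -9: √(49) = 7, while x + 2 = -7 — extraneous.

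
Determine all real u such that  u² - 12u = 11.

u = -0.8557 or u = 12.8557

Rearrange to standard form: u² - 12u - 11 = 0.
Discriminant: (-12)² − 4·1·(-11) = 188.
Quadratic formula: u = (12 ± √188) / 2.
So u = 6 + √(47) ≈ 12.8557 or u = 6 - √(47) ≈ -0.8557.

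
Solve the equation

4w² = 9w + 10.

Rearrange to standard form: 4w² - 9w - 10 = 0.
Discriminant: (-9)² − 4·4·(-10) = 241.
Quadratic formula: w = (9 ± √241) / 8.
So w = 9/8 + √(241)/8 ≈ 3.0655 or w = 9/8 - √(241)/8 ≈ -0.8155.

w = -0.8155 or w = 3.0655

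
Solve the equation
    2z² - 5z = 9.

z = -1.2122 or z = 3.7122

Rearrange to standard form: 2z² - 5z - 9 = 0.
Discriminant: (-5)² − 4·2·(-9) = 97.
Quadratic formula: z = (5 ± √97) / 4.
So z = 5/4 + √(97)/4 ≈ 3.7122 or z = 5/4 - √(97)/4 ≈ -1.2122.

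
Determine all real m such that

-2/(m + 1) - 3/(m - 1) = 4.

m = -1.693 or m = 0.443

Multiply both sides by (m + 1)(m - 1):
-2(m - 1) - 3(m + 1) = 4(m + 1)(m - 1).
Expand and collect terms: 4m² + 5m - 3 = 0.
By the quadratic formula, m = (-5 ± √73) / 8, so m ≈ 0.443 or m ≈ -1.693.
Neither value makes a denominator zero (m ≠ -1, m ≠ 1), so both are valid.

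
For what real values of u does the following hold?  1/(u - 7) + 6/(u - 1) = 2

u = 3.614 or u = 7.886

Multiply both sides by (u - 7)(u - 1):
(u - 1) + 6(u - 7) = 2(u - 7)(u - 1).
Expand and collect terms: 2u^2 - 23u + 57 = 0.
By the quadratic formula, u = (23 +/- sqrt(73)) / 4, so u ~= 7.886 or u ~= 3.614.
Neither value makes a denominator zero (u != 7, u != 1), so both are valid.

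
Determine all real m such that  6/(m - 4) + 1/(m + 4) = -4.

Multiply both sides by (m - 4)(m + 4):
6(m + 4) + (m - 4) = -4(m - 4)(m + 4).
Expand and collect terms: -4m^2 - 7m + 44 = 0.
By the quadratic formula, m = (7 +/- sqrt(753)) / -8, so m ~= -4.3051 or m ~= 2.5551.
Neither value makes a denominator zero (m != 4, m != -4), so both are valid.

m = -4.3051 or m = 2.5551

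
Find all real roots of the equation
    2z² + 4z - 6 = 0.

z = -3 or z = 1

Factor: 2(z + 3)(z - 1) = 0.
So z = -3 or z = 1.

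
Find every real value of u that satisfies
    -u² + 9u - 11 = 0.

u = 1.4586 or u = 7.5414

Discriminant: (9)² − 4·(-1)·(-11) = 37.
Quadratic formula: u = (-9 ± √37) / (-2).
So u = 9/2 - √(37)/2 ≈ 1.4586 or u = √(37)/2 + 9/2 ≈ 7.5414.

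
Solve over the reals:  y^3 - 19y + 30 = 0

Possible rational roots are divisors of 30. Testing y = 3 gives 0, so (y - 3) is a factor.
Divide: y^3 - 19y + 30 = (y - 3)(y^2 + 3y - 10).
Factor the quadratic: y = 2 or y = -5.

y = -5 or y = 2 or y = 3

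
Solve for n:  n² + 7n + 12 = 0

Factor: (n + 3)(n + 4) = 0.
So n = -3 or n = -4.

n = -4 or n = -3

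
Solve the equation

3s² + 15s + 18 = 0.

Factor: 3(s + 2)(s + 3) = 0.
So s = -2 or s = -3.

s = -3 or s = -2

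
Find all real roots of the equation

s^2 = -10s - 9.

Bring every term to one side: s^2 + 10s + 9 = 0.
Factor: (s + 9)(s + 1) = 0.
So s = -9 or s = -1.

s = -9 or s = -1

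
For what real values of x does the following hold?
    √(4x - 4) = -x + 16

Square both sides: 4x - 4 = (-x + 16)².
Expand and rearrange: x² - 36x + 260 = 0.
Solving gives x = 26 or x = 10.
Check each candidate in the original equation:
  x = 26: √(100) = 10, while -x + 16 = -10 — extraneous.
  x = 10: √(36) = 6, while -x + 16 = 6 — valid.

x = 10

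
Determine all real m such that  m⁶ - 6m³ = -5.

Let u = m³. The equation becomes u² - 6u + 5 = 0.
Factor: (u - 1)(u - 5) = 0, so u = 1 or u = 5.
m³ = 1 gives m = 1.
m³ = 5 gives m = ∛(5) ≈ 1.71.

m = 1 or m = 1.71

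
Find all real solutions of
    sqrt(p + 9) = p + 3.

Square both sides: p + 9 = (p + 3)^2.
Expand and rearrange: p^2 + 5p = 0.
Solving gives p = 0 or p = -5.
Check each candidate in the original equation:
  p = 0: sqrt(9) = 3, while p + 3 = 3 — valid.
  p = -5: sqrt(4) = 2, while p + 3 = -2 — extraneous.

p = 0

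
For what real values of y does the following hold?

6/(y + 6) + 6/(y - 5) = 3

Multiply both sides by (y + 6)(y - 5):
6(y - 5) + 6(y + 6) = 3(y + 6)(y - 5).
Expand and collect terms: 3y^2 - 9y - 96 = 0.
By the quadratic formula, y = (9 +/- sqrt(1233)) / 6, so y ~= 7.3523 or y ~= -4.3523.
Neither value makes a denominator zero (y != -6, y != 5), so both are valid.

y = -4.3523 or y = 7.3523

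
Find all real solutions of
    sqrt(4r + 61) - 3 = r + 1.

Isolate the radical: sqrt(4r + 61) = r + 4.
Square both sides: 4r + 61 = (r + 4)^2.
Expand and rearrange: r^2 + 4r - 45 = 0.
Solving gives r = 5 or r = -9.
Check each candidate in the original equation:
  r = 5: sqrt(81) = 9, while r + 4 = 9 — valid.
  r = -9: sqrt(25) = 5, while r + 4 = -5 — extraneous.

r = 5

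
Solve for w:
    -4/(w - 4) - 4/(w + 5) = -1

w = -2.5208 or w = 9.5208

Multiply both sides by (w - 4)(w + 5):
-4(w + 5) - 4(w - 4) = -(w - 4)(w + 5).
Expand and collect terms: -w² + 7w + 24 = 0.
By the quadratic formula, w = (-7 ± √145) / -2, so w ≈ -2.5208 or w ≈ 9.5208.
Neither value makes a denominator zero (w ≠ 4, w ≠ -5), so both are valid.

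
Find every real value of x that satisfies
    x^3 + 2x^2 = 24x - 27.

x = -6.4051 or x = 1.4051 or x = 3

Rearrange: x^3 + 2x^2 - 24x + 27 = 0.
Possible rational roots are divisors of 27. Testing x = 3 gives 0, so (x - 3) is a factor.
Divide: x^3 + 2x^2 - 24x + 27 = (x - 3)(x^2 + 5x - 9).
Apply the quadratic formula to x^2 + 5x - 9 = 0: x = (-5 +/- sqrt(61))/2, i.e. x ~= 1.4051 or x ~= -6.4051.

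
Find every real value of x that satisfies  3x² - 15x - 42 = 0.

Factor: 3(x + 2)(x - 7) = 0.
So x = -2 or x = 7.

x = -2 or x = 7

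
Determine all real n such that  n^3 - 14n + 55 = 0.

n = -5

Possible rational roots are divisors of 55. Testing n = -5 gives 0, so (n + 5) is a factor.
Divide: n^3 - 14n + 55 = (n + 5)(n^2 - 5n + 11).
The quadratic n^2 - 5n + 11 has discriminant -19 < 0, so no further real roots.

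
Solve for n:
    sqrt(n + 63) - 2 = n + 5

n = 1

Isolate the radical: sqrt(n + 63) = n + 7.
Square both sides: n + 63 = (n + 7)^2.
Expand and rearrange: n^2 + 13n - 14 = 0.
Solving gives n = 1 or n = -14.
Check each candidate in the original equation:
  n = 1: sqrt(64) = 8, while n + 7 = 8 — valid.
  n = -14: sqrt(49) = 7, while n + 7 = -7 — extraneous.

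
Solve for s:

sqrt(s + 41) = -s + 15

s = 8

Square both sides: s + 41 = (-s + 15)^2.
Expand and rearrange: s^2 - 31s + 184 = 0.
Solving gives s = 23 or s = 8.
Check each candidate in the original equation:
  s = 23: sqrt(64) = 8, while -s + 15 = -8 — extraneous.
  s = 8: sqrt(49) = 7, while -s + 15 = 7 — valid.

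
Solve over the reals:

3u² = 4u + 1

u = -0.2153 or u = 1.5486

Rearrange to standard form: 3u² - 4u - 1 = 0.
Discriminant: (-4)² − 4·3·(-1) = 28.
Quadratic formula: u = (4 ± √28) / 6.
So u = 2/3 + √(7)/3 ≈ 1.5486 or u = 2/3 - √(7)/3 ≈ -0.2153.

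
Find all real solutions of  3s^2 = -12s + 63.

Bring every term to one side: 3s^2 + 12s - 63 = 0.
Factor: 3(s - 3)(s + 7) = 0.
So s = 3 or s = -7.

s = -7 or s = 3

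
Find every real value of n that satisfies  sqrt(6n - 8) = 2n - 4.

n = 4

Square both sides: 6n - 8 = (2n - 4)^2.
Expand and rearrange: 4n^2 - 22n + 24 = 0.
Solving gives n = 4 or n = 1.5.
Check each candidate in the original equation:
  n = 4: sqrt(16) = 4, while 2n - 4 = 4 — valid.
  n = 1.5: sqrt(1) = 1, while 2n - 4 = -1 — extraneous.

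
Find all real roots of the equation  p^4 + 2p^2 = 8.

Let u = p^2. The equation becomes u^2 + 2u - 8 = 0.
Factor: (u - 2)(u + 4) = 0, so u = 2 or u = -4.
p^2 = 2 gives p = +/-sqrt(2) ~= +/-1.4142.
p^2 = -4 < 0 has no real solution.

p = -1.4142 or p = 1.4142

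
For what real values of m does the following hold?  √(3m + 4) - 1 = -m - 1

Isolate the radical: √(3m + 4) = -m.
Square both sides: 3m + 4 = (-m)².
Expand and rearrange: m² - 3m - 4 = 0.
Solving gives m = 4 or m = -1.
Check each candidate in the original equation:
  m = 4: √(16) = 4, while -m = -4 — extraneous.
  m = -1: √(1) = 1, while -m = 1 — valid.

m = -1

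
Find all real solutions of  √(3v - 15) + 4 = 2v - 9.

Isolate the radical: √(3v - 15) = 2v - 13.
Square both sides: 3v - 15 = (2v - 13)².
Expand and rearrange: 4v² - 55v + 184 = 0.
Solving gives v = 8 or v = 5.75.
Check each candidate in the original equation:
  v = 8: √(9) = 3, while 2v - 13 = 3 — valid.
  v = 5.75: √(2.25) = 1.5, while 2v - 13 = -1.5 — extraneous.

v = 8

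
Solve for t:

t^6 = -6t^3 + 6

Let u = t^3. The equation becomes u^2 + 6u - 6 = 0.
By the quadratic formula, u = -3 + sqrt(15) or u = -sqrt(15) - 3.
t^3 = -3 + sqrt(15) gives t = (-3 + sqrt(15))^(1/3) ~= 0.9557.
t^3 = -sqrt(15) - 3 gives t = -(3 + sqrt(15))^(1/3) ~= -1.9013.

t = -1.9013 or t = 0.9557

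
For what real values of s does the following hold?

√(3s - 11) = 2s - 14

Square both sides: 3s - 11 = (2s - 14)².
Expand and rearrange: 4s² - 59s + 207 = 0.
Solving gives s = 9 or s = 5.75.
Check each candidate in the original equation:
  s = 9: √(16) = 4, while 2s - 14 = 4 — valid.
  s = 5.75: √(6.25) = 2.5, while 2s - 14 = -2.5 — extraneous.

s = 9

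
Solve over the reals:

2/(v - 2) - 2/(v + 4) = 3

v = -4.6056 or v = 2.6056

Multiply both sides by (v - 2)(v + 4):
2(v + 4) - 2(v - 2) = 3(v - 2)(v + 4).
Expand and collect terms: 3v² + 6v - 36 = 0.
By the quadratic formula, v = (-6 ± √468) / 6, so v ≈ 2.6056 or v ≈ -4.6056.
Neither value makes a denominator zero (v ≠ 2, v ≠ -4), so both are valid.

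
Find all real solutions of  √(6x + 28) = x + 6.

x = -4 or x = -2

Square both sides: 6x + 28 = (x + 6)².
Expand and rearrange: x² + 6x + 8 = 0.
Solving gives x = -2 or x = -4.
Check each candidate in the original equation:
  x = -2: √(16) = 4, while x + 6 = 4 — valid.
  x = -4: √(4) = 2, while x + 6 = 2 — valid.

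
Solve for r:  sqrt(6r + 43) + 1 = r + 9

r = -7 or r = -3

Isolate the radical: sqrt(6r + 43) = r + 8.
Square both sides: 6r + 43 = (r + 8)^2.
Expand and rearrange: r^2 + 10r + 21 = 0.
Solving gives r = -3 or r = -7.
Check each candidate in the original equation:
  r = -3: sqrt(25) = 5, while r + 8 = 5 — valid.
  r = -7: sqrt(1) = 1, while r + 8 = 1 — valid.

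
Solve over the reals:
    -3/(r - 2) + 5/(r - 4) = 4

r = 1.5 or r = 5

Multiply both sides by (r - 2)(r - 4):
-3(r - 4) + 5(r - 2) = 4(r - 2)(r - 4).
Expand and collect terms: 4r^2 - 26r + 30 = 0.
Factor or apply the quadratic formula: r = 5 or r = 1.5.
Neither value makes a denominator zero (r != 2, r != 4), so both are valid.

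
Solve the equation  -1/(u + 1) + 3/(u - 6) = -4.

u = -0.7186 or u = 5.2186

Multiply both sides by (u + 1)(u - 6):
-(u - 6) + 3(u + 1) = -4(u + 1)(u - 6).
Expand and collect terms: -4u² + 18u + 15 = 0.
By the quadratic formula, u = (-18 ± √564) / -8, so u ≈ -0.7186 or u ≈ 5.2186.
Neither value makes a denominator zero (u ≠ -1, u ≠ 6), so both are valid.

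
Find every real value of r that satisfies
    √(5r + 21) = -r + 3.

Square both sides: 5r + 21 = (-r + 3)².
Expand and rearrange: r² - 11r - 12 = 0.
Solving gives r = 12 or r = -1.
Check each candidate in the original equation:
  r = 12: √(81) = 9, while -r + 3 = -9 — extraneous.
  r = -1: √(16) = 4, while -r + 3 = 4 — valid.

r = -1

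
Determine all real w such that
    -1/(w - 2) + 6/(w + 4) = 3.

Multiply both sides by (w - 2)(w + 4):
-(w + 4) + 6(w - 2) = 3(w - 2)(w + 4).
Expand and collect terms: 3w^2 + w - 8 = 0.
By the quadratic formula, w = (-1 +/- sqrt(97)) / 6, so w ~= 1.4748 or w ~= -1.8081.
Neither value makes a denominator zero (w != 2, w != -4), so both are valid.

w = -1.8081 or w = 1.4748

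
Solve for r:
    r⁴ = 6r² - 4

Let u = r². The equation becomes u² - 6u + 4 = 0.
By the quadratic formula, u = √(5) + 3 or u = 3 - √(5).
r² = √(5) + 3 gives r = ±√(√(5) + 3) ≈ ±2.2882.
r² = 3 - √(5) gives r = ±√(3 - √(5)) ≈ ±0.874.

r = -2.2882 or r = -0.874 or r = 0.874 or r = 2.2882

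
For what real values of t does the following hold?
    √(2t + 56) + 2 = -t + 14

t = 4

Isolate the radical: √(2t + 56) = -t + 12.
Square both sides: 2t + 56 = (-t + 12)².
Expand and rearrange: t² - 26t + 88 = 0.
Solving gives t = 22 or t = 4.
Check each candidate in the original equation:
  t = 22: √(100) = 10, while -t + 12 = -10 — extraneous.
  t = 4: √(64) = 8, while -t + 12 = 8 — valid.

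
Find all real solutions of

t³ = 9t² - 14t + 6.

t = 0.8377 or t = 1 or t = 7.1623

Rearrange: t³ - 9t² + 14t - 6 = 0.
Possible rational roots are divisors of -6. Testing t = 1 gives 0, so (t - 1) is a factor.
Divide: t³ - 9t² + 14t - 6 = (t - 1)(t² - 8t + 6).
Apply the quadratic formula to t² - 8t + 6 = 0: t = (8 ± √40)/2, i.e. t ≈ 7.1623 or t ≈ 0.8377.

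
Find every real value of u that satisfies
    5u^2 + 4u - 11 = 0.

Discriminant: (4)^2 - 4*5*(-11) = 236.
Quadratic formula: u = (-4 +/- sqrt(236)) / 10.
So u = -2/5 + sqrt(59)/5 ~= 1.1362 or u = -sqrt(59)/5 - 2/5 ~= -1.9362.

u = -1.9362 or u = 1.1362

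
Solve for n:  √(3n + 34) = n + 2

Square both sides: 3n + 34 = (n + 2)².
Expand and rearrange: n² + n - 30 = 0.
Solving gives n = 5 or n = -6.
Check each candidate in the original equation:
  n = 5: √(49) = 7, while n + 2 = 7 — valid.
  n = -6: √(16) = 4, while n + 2 = -4 — extraneous.

n = 5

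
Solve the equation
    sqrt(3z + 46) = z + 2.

Square both sides: 3z + 46 = (z + 2)^2.
Expand and rearrange: z^2 + z - 42 = 0.
Solving gives z = 6 or z = -7.
Check each candidate in the original equation:
  z = 6: sqrt(64) = 8, while z + 2 = 8 — valid.
  z = -7: sqrt(25) = 5, while z + 2 = -5 — extraneous.

z = 6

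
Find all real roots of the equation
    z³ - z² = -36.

Rearrange: z³ - z² + 36 = 0.
Possible rational roots are divisors of 36. Testing z = -3 gives 0, so (z + 3) is a factor.
Divide: z³ - z² + 36 = (z + 3)(z² - 4z + 12).
The quadratic z² - 4z + 12 has discriminant -32 < 0, so no further real roots.

z = -3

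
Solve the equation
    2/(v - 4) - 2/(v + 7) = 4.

v = -7.4791 or v = 4.4791

Multiply both sides by (v - 4)(v + 7):
2(v + 7) - 2(v - 4) = 4(v - 4)(v + 7).
Expand and collect terms: 4v^2 + 12v - 134 = 0.
By the quadratic formula, v = (-12 +/- sqrt(2288)) / 8, so v ~= 4.4791 or v ~= -7.4791.
Neither value makes a denominator zero (v != 4, v != -7), so both are valid.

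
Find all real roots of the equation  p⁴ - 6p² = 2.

p = -2.5133 or p = 2.5133

Let u = p². The equation becomes u² - 6u - 2 = 0.
By the quadratic formula, u = 3 + √(11) or u = 3 - √(11).
p² = 3 + √(11) gives p = ±√(3 + √(11)) ≈ ±2.5133.
p² = 3 - √(11) < 0 has no real solution.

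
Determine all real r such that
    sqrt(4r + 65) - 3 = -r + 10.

Isolate the radical: sqrt(4r + 65) = -r + 13.
Square both sides: 4r + 65 = (-r + 13)^2.
Expand and rearrange: r^2 - 30r + 104 = 0.
Solving gives r = 26 or r = 4.
Check each candidate in the original equation:
  r = 26: sqrt(169) = 13, while -r + 13 = -13 — extraneous.
  r = 4: sqrt(81) = 9, while -r + 13 = 9 — valid.

r = 4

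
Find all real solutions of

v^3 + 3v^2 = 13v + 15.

Rearrange: v^3 + 3v^2 - 13v - 15 = 0.
Possible rational roots are divisors of -15. Testing v = -5 gives 0, so (v + 5) is a factor.
Divide: v^3 + 3v^2 - 13v - 15 = (v + 5)(v^2 - 2v - 3).
Factor the quadratic: v = 3 or v = -1.

v = -5 or v = -1 or v = 3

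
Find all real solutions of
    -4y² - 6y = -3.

Rearrange to standard form: -4y² - 6y + 3 = 0.
Discriminant: (-6)² − 4·(-4)·3 = 84.
Quadratic formula: y = (6 ± √84) / (-8).
So y = -√(21)/4 - 3/4 ≈ -1.8956 or y = -3/4 + √(21)/4 ≈ 0.3956.

y = -1.8956 or y = 0.3956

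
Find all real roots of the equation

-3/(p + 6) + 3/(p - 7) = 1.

Multiply both sides by (p + 6)(p - 7):
-3(p - 7) + 3(p + 6) = (p + 6)(p - 7).
Expand and collect terms: p^2 - p - 81 = 0.
By the quadratic formula, p = (1 +/- sqrt(325)) / 2, so p ~= 9.5139 or p ~= -8.5139.
Neither value makes a denominator zero (p != -6, p != 7), so both are valid.

p = -8.5139 or p = 9.5139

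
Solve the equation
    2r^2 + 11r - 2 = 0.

Discriminant: (11)^2 - 4*2*(-2) = 137.
Quadratic formula: r = (-11 +/- sqrt(137)) / 4.
So r = -11/4 + sqrt(137)/4 ~= 0.1762 or r = -sqrt(137)/4 - 11/4 ~= -5.6762.

r = -5.6762 or r = 0.1762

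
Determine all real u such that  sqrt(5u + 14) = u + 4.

Square both sides: 5u + 14 = (u + 4)^2.
Expand and rearrange: u^2 + 3u + 2 = 0.
Solving gives u = -1 or u = -2.
Check each candidate in the original equation:
  u = -1: sqrt(9) = 3, while u + 4 = 3 — valid.
  u = -2: sqrt(4) = 2, while u + 4 = 2 — valid.

u = -2 or u = -1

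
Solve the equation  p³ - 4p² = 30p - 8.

Rearrange: p³ - 4p² - 30p + 8 = 0.
Possible rational roots are divisors of 8. Testing p = -4 gives 0, so (p + 4) is a factor.
Divide: p³ - 4p² - 30p + 8 = (p + 4)(p² - 8p + 2).
Apply the quadratic formula to p² - 8p + 2 = 0: p = (8 ± √56)/2, i.e. p ≈ 7.7417 or p ≈ 0.2583.

p = -4 or p = 0.2583 or p = 7.7417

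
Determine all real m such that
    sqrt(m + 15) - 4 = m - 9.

m = 10

Isolate the radical: sqrt(m + 15) = m - 5.
Square both sides: m + 15 = (m - 5)^2.
Expand and rearrange: m^2 - 11m + 10 = 0.
Solving gives m = 10 or m = 1.
Check each candidate in the original equation:
  m = 10: sqrt(25) = 5, while m - 5 = 5 — valid.
  m = 1: sqrt(16) = 4, while m - 5 = -4 — extraneous.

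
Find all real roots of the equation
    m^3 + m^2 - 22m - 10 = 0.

Possible rational roots are divisors of -10. Testing m = -5 gives 0, so (m + 5) is a factor.
Divide: m^3 + m^2 - 22m - 10 = (m + 5)(m^2 - 4m - 2).
Apply the quadratic formula to m^2 - 4m - 2 = 0: m = (4 +/- sqrt(24))/2, i.e. m ~= 4.4495 or m ~= -0.4495.

m = -5 or m = -0.4495 or m = 4.4495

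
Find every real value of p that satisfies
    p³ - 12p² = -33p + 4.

Rearrange: p³ - 12p² + 33p - 4 = 0.
Possible rational roots are divisors of -4. Testing p = 4 gives 0, so (p - 4) is a factor.
Divide: p³ - 12p² + 33p - 4 = (p - 4)(p² - 8p + 1).
Apply the quadratic formula to p² - 8p + 1 = 0: p = (8 ± √60)/2, i.e. p ≈ 7.873 or p ≈ 0.127.

p = 0.127 or p = 4 or p = 7.873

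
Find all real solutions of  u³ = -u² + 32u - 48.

Rearrange: u³ + u² - 32u + 48 = 0.
Possible rational roots are divisors of 48. Testing u = 4 gives 0, so (u - 4) is a factor.
Divide: u³ + u² - 32u + 48 = (u - 4)(u² + 5u - 12).
Apply the quadratic formula to u² + 5u - 12 = 0: u = (-5 ± √73)/2, i.e. u ≈ 1.772 or u ≈ -6.772.

u = -6.772 or u = 1.772 or u = 4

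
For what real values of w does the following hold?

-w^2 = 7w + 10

Bring every term to one side: -w^2 - 7w - 10 = 0.
Factor: -1(w + 2)(w + 5) = 0.
So w = -2 or w = -5.

w = -5 or w = -2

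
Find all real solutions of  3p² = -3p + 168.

Bring every term to one side: 3p² + 3p - 168 = 0.
Factor: 3(p - 7)(p + 8) = 0.
So p = 7 or p = -8.

p = -8 or p = 7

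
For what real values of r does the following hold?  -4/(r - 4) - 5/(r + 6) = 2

Multiply both sides by (r - 4)(r + 6):
-4(r + 6) - 5(r - 4) = 2(r - 4)(r + 6).
Expand and collect terms: 2r² + 13r - 44 = 0.
By the quadratic formula, r = (-13 ± √521) / 4, so r ≈ 2.4564 or r ≈ -8.9564.
Neither value makes a denominator zero (r ≠ 4, r ≠ -6), so both are valid.

r = -8.9564 or r = 2.4564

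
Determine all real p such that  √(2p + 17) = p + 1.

Square both sides: 2p + 17 = (p + 1)².
Expand and rearrange: p² - 16 = 0.
Solving gives p = 4 or p = -4.
Check each candidate in the original equation:
  p = 4: √(25) = 5, while p + 1 = 5 — valid.
  p = -4: √(9) = 3, while p + 1 = -3 — extraneous.

p = 4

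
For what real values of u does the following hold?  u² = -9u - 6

u = -8.2749 or u = -0.7251

Rearrange to standard form: u² + 9u + 6 = 0.
Discriminant: (9)² − 4·1·6 = 57.
Quadratic formula: u = (-9 ± √57) / 2.
So u = -9/2 + √(57)/2 ≈ -0.7251 or u = -9/2 - √(57)/2 ≈ -8.2749.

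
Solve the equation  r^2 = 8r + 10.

r = -1.099 or r = 9.099

Rearrange to standard form: r^2 - 8r - 10 = 0.
Discriminant: (-8)^2 - 4*1*(-10) = 104.
Quadratic formula: r = (8 +/- sqrt(104)) / 2.
So r = 4 + sqrt(26) ~= 9.099 or r = 4 - sqrt(26) ~= -1.099.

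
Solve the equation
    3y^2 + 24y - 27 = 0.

y = -9 or y = 1

Factor: 3(y - 1)(y + 9) = 0.
So y = 1 or y = -9.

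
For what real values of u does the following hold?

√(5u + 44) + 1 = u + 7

Isolate the radical: √(5u + 44) = u + 6.
Square both sides: 5u + 44 = (u + 6)².
Expand and rearrange: u² + 7u - 8 = 0.
Solving gives u = 1 or u = -8.
Check each candidate in the original equation:
  u = 1: √(49) = 7, while u + 6 = 7 — valid.
  u = -8: √(4) = 2, while u + 6 = -2 — extraneous.

u = 1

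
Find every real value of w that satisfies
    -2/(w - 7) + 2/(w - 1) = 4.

Multiply both sides by (w - 7)(w - 1):
-2(w - 1) + 2(w - 7) = 4(w - 7)(w - 1).
Expand and collect terms: 4w^2 - 32w + 40 = 0.
By the quadratic formula, w = (32 +/- sqrt(384)) / 8, so w ~= 6.4495 or w ~= 1.5505.
Neither value makes a denominator zero (w != 7, w != 1), so both are valid.

w = 1.5505 or w = 6.4495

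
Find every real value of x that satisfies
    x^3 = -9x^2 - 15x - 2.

x = -6.8541 or x = -2 or x = -0.1459

Rearrange: x^3 + 9x^2 + 15x + 2 = 0.
Possible rational roots are divisors of 2. Testing x = -2 gives 0, so (x + 2) is a factor.
Divide: x^3 + 9x^2 + 15x + 2 = (x + 2)(x^2 + 7x + 1).
Apply the quadratic formula to x^2 + 7x + 1 = 0: x = (-7 +/- sqrt(45))/2, i.e. x ~= -0.1459 or x ~= -6.8541.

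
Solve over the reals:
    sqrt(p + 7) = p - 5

Square both sides: p + 7 = (p - 5)^2.
Expand and rearrange: p^2 - 11p + 18 = 0.
Solving gives p = 9 or p = 2.
Check each candidate in the original equation:
  p = 9: sqrt(16) = 4, while p - 5 = 4 — valid.
  p = 2: sqrt(9) = 3, while p - 5 = -3 — extraneous.

p = 9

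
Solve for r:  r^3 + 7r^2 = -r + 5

Rearrange: r^3 + 7r^2 + r - 5 = 0.
Possible rational roots are divisors of -5. Testing r = -1 gives 0, so (r + 1) is a factor.
Divide: r^3 + 7r^2 + r - 5 = (r + 1)(r^2 + 6r - 5).
Apply the quadratic formula to r^2 + 6r - 5 = 0: r = (-6 +/- sqrt(56))/2, i.e. r ~= 0.7417 or r ~= -6.7417.

r = -6.7417 or r = -1 or r = 0.7417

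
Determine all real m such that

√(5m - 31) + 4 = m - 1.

m = 7 or m = 8

Isolate the radical: √(5m - 31) = m - 5.
Square both sides: 5m - 31 = (m - 5)².
Expand and rearrange: m² - 15m + 56 = 0.
Solving gives m = 8 or m = 7.
Check each candidate in the original equation:
  m = 8: √(9) = 3, while m - 5 = 3 — valid.
  m = 7: √(4) = 2, while m - 5 = 2 — valid.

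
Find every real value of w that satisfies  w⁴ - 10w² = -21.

w = -2.6458 or w = -1.7321 or w = 1.7321 or w = 2.6458

Let u = w². The equation becomes u² - 10u + 21 = 0.
Factor: (u - 7)(u - 3) = 0, so u = 7 or u = 3.
w² = 7 gives w = ±√(7) ≈ ±2.6458.
w² = 3 gives w = ±√(3) ≈ ±1.7321.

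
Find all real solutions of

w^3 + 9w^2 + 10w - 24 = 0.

w = -7.1231 or w = -3 or w = 1.1231

Possible rational roots are divisors of -24. Testing w = -3 gives 0, so (w + 3) is a factor.
Divide: w^3 + 9w^2 + 10w - 24 = (w + 3)(w^2 + 6w - 8).
Apply the quadratic formula to w^2 + 6w - 8 = 0: w = (-6 +/- sqrt(68))/2, i.e. w ~= 1.1231 or w ~= -7.1231.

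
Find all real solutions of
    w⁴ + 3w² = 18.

Let u = w². The equation becomes u² + 3u - 18 = 0.
Factor: (u - 3)(u + 6) = 0, so u = 3 or u = -6.
w² = 3 gives w = ±√(3) ≈ ±1.7321.
w² = -6 < 0 has no real solution.

w = -1.7321 or w = 1.7321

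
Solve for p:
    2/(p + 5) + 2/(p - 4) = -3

p = -5.7158 or p = 3.3824

Multiply both sides by (p + 5)(p - 4):
2(p - 4) + 2(p + 5) = -3(p + 5)(p - 4).
Expand and collect terms: -3p^2 - 7p + 58 = 0.
By the quadratic formula, p = (7 +/- sqrt(745)) / -6, so p ~= -5.7158 or p ~= 3.3824.
Neither value makes a denominator zero (p != -5, p != 4), so both are valid.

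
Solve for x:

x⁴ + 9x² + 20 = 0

No real solutions.

Let u = x². The equation becomes u² + 9u + 20 = 0.
Factor: (u + 4)(u + 5) = 0, so u = -4 or u = -5.
x² = -4 < 0 has no real solution.
x² = -5 < 0 has no real solution.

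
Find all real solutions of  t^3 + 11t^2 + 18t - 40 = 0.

t = -8.217 or t = -4 or t = 1.217

Possible rational roots are divisors of -40. Testing t = -4 gives 0, so (t + 4) is a factor.
Divide: t^3 + 11t^2 + 18t - 40 = (t + 4)(t^2 + 7t - 10).
Apply the quadratic formula to t^2 + 7t - 10 = 0: t = (-7 +/- sqrt(89))/2, i.e. t ~= 1.217 or t ~= -8.217.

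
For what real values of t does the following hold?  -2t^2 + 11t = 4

t = 0.3915 or t = 5.1085

Rearrange to standard form: -2t^2 + 11t - 4 = 0.
Discriminant: (11)^2 - 4*(-2)*(-4) = 89.
Quadratic formula: t = (-11 +/- sqrt(89)) / (-4).
So t = 11/4 - sqrt(89)/4 ~= 0.3915 or t = sqrt(89)/4 + 11/4 ~= 5.1085.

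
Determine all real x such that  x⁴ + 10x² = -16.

No real solutions.

Let u = x². The equation becomes u² + 10u + 16 = 0.
Factor: (u + 2)(u + 8) = 0, so u = -2 or u = -8.
x² = -2 < 0 has no real solution.
x² = -8 < 0 has no real solution.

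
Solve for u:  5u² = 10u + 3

u = -0.2649 or u = 2.2649

Rearrange to standard form: 5u² - 10u - 3 = 0.
Discriminant: (-10)² − 4·5·(-3) = 160.
Quadratic formula: u = (10 ± √160) / 10.
So u = 1 + 2·√(10)/5 ≈ 2.2649 or u = 1 - 2·√(10)/5 ≈ -0.2649.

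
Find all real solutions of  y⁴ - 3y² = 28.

Let u = y². The equation becomes u² - 3u - 28 = 0.
Factor: (u - 7)(u + 4) = 0, so u = 7 or u = -4.
y² = 7 gives y = ±√(7) ≈ ±2.6458.
y² = -4 < 0 has no real solution.

y = -2.6458 or y = 2.6458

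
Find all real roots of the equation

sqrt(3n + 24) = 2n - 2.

Square both sides: 3n + 24 = (2n - 2)^2.
Expand and rearrange: 4n^2 - 11n - 20 = 0.
Solving gives n = 4 or n = -1.25.
Check each candidate in the original equation:
  n = 4: sqrt(36) = 6, while 2n - 2 = 6 — valid.
  n = -1.25: sqrt(20.25) = 4.5, while 2n - 2 = -4.5 — extraneous.

n = 4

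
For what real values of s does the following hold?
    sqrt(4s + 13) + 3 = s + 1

Isolate the radical: sqrt(4s + 13) = s - 2.
Square both sides: 4s + 13 = (s - 2)^2.
Expand and rearrange: s^2 - 8s - 9 = 0.
Solving gives s = 9 or s = -1.
Check each candidate in the original equation:
  s = 9: sqrt(49) = 7, while s - 2 = 7 — valid.
  s = -1: sqrt(9) = 3, while s - 2 = -3 — extraneous.

s = 9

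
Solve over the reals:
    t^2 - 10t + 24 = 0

Factor: (t - 6)(t - 4) = 0.
So t = 6 or t = 4.

t = 4 or t = 6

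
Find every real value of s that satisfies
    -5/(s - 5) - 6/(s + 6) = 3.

Multiply both sides by (s - 5)(s + 6):
-5(s + 6) - 6(s - 5) = 3(s - 5)(s + 6).
Expand and collect terms: 3s^2 + 14s - 90 = 0.
By the quadratic formula, s = (-14 +/- sqrt(1276)) / 6, so s ~= 3.6202 or s ~= -8.2869.
Neither value makes a denominator zero (s != 5, s != -6), so both are valid.

s = -8.2869 or s = 3.6202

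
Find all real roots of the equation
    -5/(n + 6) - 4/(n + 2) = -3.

n = -4.8629 or n = -0.1371

Multiply both sides by (n + 6)(n + 2):
-5(n + 2) - 4(n + 6) = -3(n + 6)(n + 2).
Expand and collect terms: -3n^2 - 15n - 2 = 0.
By the quadratic formula, n = (15 +/- sqrt(201)) / -6, so n ~= -4.8629 or n ~= -0.1371.
Neither value makes a denominator zero (n != -6, n != -2), so both are valid.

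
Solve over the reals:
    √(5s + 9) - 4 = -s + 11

s = 8

Isolate the radical: √(5s + 9) = -s + 15.
Square both sides: 5s + 9 = (-s + 15)².
Expand and rearrange: s² - 35s + 216 = 0.
Solving gives s = 27 or s = 8.
Check each candidate in the original equation:
  s = 27: √(144) = 12, while -s + 15 = -12 — extraneous.
  s = 8: √(49) = 7, while -s + 15 = 7 — valid.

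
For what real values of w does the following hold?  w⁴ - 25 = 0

Let u = w². The equation becomes u² - 25 = 0.
Factor: (u - 5)(u + 5) = 0, so u = 5 or u = -5.
w² = 5 gives w = ±√(5) ≈ ±2.2361.
w² = -5 < 0 has no real solution.

w = -2.2361 or w = 2.2361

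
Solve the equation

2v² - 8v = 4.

Rearrange to standard form: 2v² - 8v - 4 = 0.
Discriminant: (-8)² − 4·2·(-4) = 96.
Quadratic formula: v = (8 ± √96) / 4.
So v = 2 + √(6) ≈ 4.4495 or v = 2 - √(6) ≈ -0.4495.

v = -0.4495 or v = 4.4495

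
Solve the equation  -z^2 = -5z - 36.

Bring every term to one side: -z^2 + 5z + 36 = 0.
Factor: -1(z - 9)(z + 4) = 0.
So z = 9 or z = -4.

z = -4 or z = 9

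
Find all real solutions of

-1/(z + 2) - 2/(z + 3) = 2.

Multiply both sides by (z + 2)(z + 3):
-(z + 3) - 2(z + 2) = 2(z + 2)(z + 3).
Expand and collect terms: 2z^2 + 13z + 19 = 0.
By the quadratic formula, z = (-13 +/- sqrt(17)) / 4, so z ~= -2.2192 or z ~= -4.2808.
Neither value makes a denominator zero (z != -2, z != -3), so both are valid.

z = -4.2808 or z = -2.2192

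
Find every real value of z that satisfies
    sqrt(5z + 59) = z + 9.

z = -2

Square both sides: 5z + 59 = (z + 9)^2.
Expand and rearrange: z^2 + 13z + 22 = 0.
Solving gives z = -2 or z = -11.
Check each candidate in the original equation:
  z = -2: sqrt(49) = 7, while z + 9 = 7 — valid.
  z = -11: sqrt(4) = 2, while z + 9 = -2 — extraneous.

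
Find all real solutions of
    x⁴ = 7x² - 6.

x = -2.4495 or x = -1 or x = 1 or x = 2.4495

Let u = x². The equation becomes u² - 7u + 6 = 0.
Factor: (u - 1)(u - 6) = 0, so u = 1 or u = 6.
x² = 1 gives x = ±1.
x² = 6 gives x = ±√(6) ≈ ±2.4495.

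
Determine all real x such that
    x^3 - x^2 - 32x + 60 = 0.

x = -6 or x = 2 or x = 5

Possible rational roots are divisors of 60. Testing x = 5 gives 0, so (x - 5) is a factor.
Divide: x^3 - x^2 - 32x + 60 = (x - 5)(x^2 + 4x - 12).
Factor the quadratic: x = 2 or x = -6.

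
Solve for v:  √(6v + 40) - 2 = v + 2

Isolate the radical: √(6v + 40) = v + 4.
Square both sides: 6v + 40 = (v + 4)².
Expand and rearrange: v² + 2v - 24 = 0.
Solving gives v = 4 or v = -6.
Check each candidate in the original equation:
  v = 4: √(64) = 8, while v + 4 = 8 — valid.
  v = -6: √(4) = 2, while v + 4 = -2 — extraneous.

v = 4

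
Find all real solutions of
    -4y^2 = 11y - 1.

Rearrange to standard form: -4y^2 - 11y + 1 = 0.
Discriminant: (-11)^2 - 4*(-4)*1 = 137.
Quadratic formula: y = (11 +/- sqrt(137)) / (-8).
So y = -sqrt(137)/8 - 11/8 ~= -2.8381 or y = -11/8 + sqrt(137)/8 ~= 0.0881.

y = -2.8381 or y = 0.0881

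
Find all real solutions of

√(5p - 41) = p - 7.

p = 9 or p = 10

Square both sides: 5p - 41 = (p - 7)².
Expand and rearrange: p² - 19p + 90 = 0.
Solving gives p = 10 or p = 9.
Check each candidate in the original equation:
  p = 10: √(9) = 3, while p - 7 = 3 — valid.
  p = 9: √(4) = 2, while p - 7 = 2 — valid.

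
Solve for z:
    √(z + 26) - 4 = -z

z = -1

Isolate the radical: √(z + 26) = -z + 4.
Square both sides: z + 26 = (-z + 4)².
Expand and rearrange: z² - 9z - 10 = 0.
Solving gives z = 10 or z = -1.
Check each candidate in the original equation:
  z = 10: √(36) = 6, while -z + 4 = -6 — extraneous.
  z = -1: √(25) = 5, while -z + 4 = 5 — valid.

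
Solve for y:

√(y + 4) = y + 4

y = -4 or y = -3

Square both sides: y + 4 = (y + 4)².
Expand and rearrange: y² + 7y + 12 = 0.
Solving gives y = -3 or y = -4.
Check each candidate in the original equation:
  y = -3: √(1) = 1, while y + 4 = 1 — valid.
  y = -4: √(0) = 0, while y + 4 = 0 — valid.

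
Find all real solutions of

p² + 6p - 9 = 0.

p = -7.2426 or p = 1.2426

Discriminant: (6)² − 4·1·(-9) = 72.
Quadratic formula: p = (-6 ± √72) / 2.
So p = -3 + 3·√(2) ≈ 1.2426 or p = -3·√(2) - 3 ≈ -7.2426.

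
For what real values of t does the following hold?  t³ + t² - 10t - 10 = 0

Possible rational roots are divisors of -10. Testing t = -1 gives 0, so (t + 1) is a factor.
Divide: t³ + t² - 10t - 10 = (t + 1)(t² - 10).
Apply the quadratic formula to t² - 10 = 0: t = (0 ± √40)/2, i.e. t ≈ 3.1623 or t ≈ -3.1623.

t = -3.1623 or t = -1 or t = 3.1623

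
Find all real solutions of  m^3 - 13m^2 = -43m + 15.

Rearrange: m^3 - 13m^2 + 43m - 15 = 0.
Possible rational roots are divisors of -15. Testing m = 5 gives 0, so (m - 5) is a factor.
Divide: m^3 - 13m^2 + 43m - 15 = (m - 5)(m^2 - 8m + 3).
Apply the quadratic formula to m^2 - 8m + 3 = 0: m = (8 +/- sqrt(52))/2, i.e. m ~= 7.6056 or m ~= 0.3944.

m = 0.3944 or m = 5 or m = 7.6056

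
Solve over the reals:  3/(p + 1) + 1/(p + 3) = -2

p = -4 or p = -2

Multiply both sides by (p + 1)(p + 3):
3(p + 3) + (p + 1) = -2(p + 1)(p + 3).
Expand and collect terms: -2p^2 - 12p - 16 = 0.
Factor or apply the quadratic formula: p = -4 or p = -2.
Neither value makes a denominator zero (p != -1, p != -3), so both are valid.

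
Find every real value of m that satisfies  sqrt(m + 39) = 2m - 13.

Square both sides: m + 39 = (2m - 13)^2.
Expand and rearrange: 4m^2 - 53m + 130 = 0.
Solving gives m = 10 or m = 3.25.
Check each candidate in the original equation:
  m = 10: sqrt(49) = 7, while 2m - 13 = 7 — valid.
  m = 3.25: sqrt(42.25) = 6.5, while 2m - 13 = -6.5 — extraneous.

m = 10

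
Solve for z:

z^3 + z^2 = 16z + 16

z = -4 or z = -1 or z = 4

Rearrange: z^3 + z^2 - 16z - 16 = 0.
Possible rational roots are divisors of -16. Testing z = -4 gives 0, so (z + 4) is a factor.
Divide: z^3 + z^2 - 16z - 16 = (z + 4)(z^2 - 3z - 4).
Factor the quadratic: z = 4 or z = -1.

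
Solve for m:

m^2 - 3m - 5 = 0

Discriminant: (-3)^2 - 4*1*(-5) = 29.
Quadratic formula: m = (3 +/- sqrt(29)) / 2.
So m = 3/2 + sqrt(29)/2 ~= 4.1926 or m = 3/2 - sqrt(29)/2 ~= -1.1926.

m = -1.1926 or m = 4.1926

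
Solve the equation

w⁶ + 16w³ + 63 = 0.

w = -2.0801 or w = -1.9129

Let u = w³. The equation becomes u² + 16u + 63 = 0.
Factor: (u + 7)(u + 9) = 0, so u = -7 or u = -9.
w³ = -7 gives w = -∛(7) ≈ -1.9129.
w³ = -9 gives w = -∛(9) ≈ -2.0801.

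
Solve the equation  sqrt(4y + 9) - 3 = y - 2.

y = 4

Isolate the radical: sqrt(4y + 9) = y + 1.
Square both sides: 4y + 9 = (y + 1)^2.
Expand and rearrange: y^2 - 2y - 8 = 0.
Solving gives y = 4 or y = -2.
Check each candidate in the original equation:
  y = 4: sqrt(25) = 5, while y + 1 = 5 — valid.
  y = -2: sqrt(1) = 1, while y + 1 = -1 — extraneous.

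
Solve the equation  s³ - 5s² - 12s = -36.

Rearrange: s³ - 5s² - 12s + 36 = 0.
Possible rational roots are divisors of 36. Testing s = -3 gives 0, so (s + 3) is a factor.
Divide: s³ - 5s² - 12s + 36 = (s + 3)(s² - 8s + 12).
Factor the quadratic: s = 6 or s = 2.

s = -3 or s = 2 or s = 6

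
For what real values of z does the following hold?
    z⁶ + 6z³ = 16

Let u = z³. The equation becomes u² + 6u - 16 = 0.
Factor: (u + 8)(u - 2) = 0, so u = -8 or u = 2.
z³ = -8 gives z = -2.
z³ = 2 gives z = ∛(2) ≈ 1.2599.

z = -2 or z = 1.2599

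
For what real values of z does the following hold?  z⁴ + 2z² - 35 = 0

z = -2.2361 or z = 2.2361

Let u = z². The equation becomes u² + 2u - 35 = 0.
Factor: (u - 5)(u + 7) = 0, so u = 5 or u = -7.
z² = 5 gives z = ±√(5) ≈ ±2.2361.
z² = -7 < 0 has no real solution.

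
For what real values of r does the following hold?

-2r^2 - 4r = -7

Rearrange to standard form: -2r^2 - 4r + 7 = 0.
Discriminant: (-4)^2 - 4*(-2)*7 = 72.
Quadratic formula: r = (4 +/- sqrt(72)) / (-4).
So r = -3*sqrt(2)/2 - 1 ~= -3.1213 or r = -1 + 3*sqrt(2)/2 ~= 1.1213.

r = -3.1213 or r = 1.1213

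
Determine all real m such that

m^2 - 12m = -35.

Bring every term to one side: m^2 - 12m + 35 = 0.
Factor: (m - 5)(m - 7) = 0.
So m = 5 or m = 7.

m = 5 or m = 7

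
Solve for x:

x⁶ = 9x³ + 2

x = -0.6009 or x = 2.0967

Let u = x³. The equation becomes u² - 9u - 2 = 0.
By the quadratic formula, u = 9/2 + √(89)/2 or u = 9/2 - √(89)/2.
x³ = 9/2 + √(89)/2 gives x = ∛(9/2 + √(89)/2) ≈ 2.0967.
x³ = 9/2 - √(89)/2 gives x = -∛(-9/2 + √(89)/2) ≈ -0.6009.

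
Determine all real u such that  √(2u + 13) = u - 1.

u = 6

Square both sides: 2u + 13 = (u - 1)².
Expand and rearrange: u² - 4u - 12 = 0.
Solving gives u = 6 or u = -2.
Check each candidate in the original equation:
  u = 6: √(25) = 5, while u - 1 = 5 — valid.
  u = -2: √(9) = 3, while u - 1 = -3 — extraneous.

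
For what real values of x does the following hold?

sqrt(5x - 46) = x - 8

Square both sides: 5x - 46 = (x - 8)^2.
Expand and rearrange: x^2 - 21x + 110 = 0.
Solving gives x = 11 or x = 10.
Check each candidate in the original equation:
  x = 11: sqrt(9) = 3, while x - 8 = 3 — valid.
  x = 10: sqrt(4) = 2, while x - 8 = 2 — valid.

x = 10 or x = 11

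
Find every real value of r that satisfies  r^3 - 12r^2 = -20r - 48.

Rearrange: r^3 - 12r^2 + 20r + 48 = 0.
Possible rational roots are divisors of 48. Testing r = 4 gives 0, so (r - 4) is a factor.
Divide: r^3 - 12r^2 + 20r + 48 = (r - 4)(r^2 - 8r - 12).
Apply the quadratic formula to r^2 - 8r - 12 = 0: r = (8 +/- sqrt(112))/2, i.e. r ~= 9.2915 or r ~= -1.2915.

r = -1.2915 or r = 4 or r = 9.2915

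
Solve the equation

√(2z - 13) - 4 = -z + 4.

Isolate the radical: √(2z - 13) = -z + 8.
Square both sides: 2z - 13 = (-z + 8)².
Expand and rearrange: z² - 18z + 77 = 0.
Solving gives z = 11 or z = 7.
Check each candidate in the original equation:
  z = 11: √(9) = 3, while -z + 8 = -3 — extraneous.
  z = 7: √(1) = 1, while -z + 8 = 1 — valid.

z = 7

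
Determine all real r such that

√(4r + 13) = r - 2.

Square both sides: 4r + 13 = (r - 2)².
Expand and rearrange: r² - 8r - 9 = 0.
Solving gives r = 9 or r = -1.
Check each candidate in the original equation:
  r = 9: √(49) = 7, while r - 2 = 7 — valid.
  r = -1: √(9) = 3, while r - 2 = -3 — extraneous.

r = 9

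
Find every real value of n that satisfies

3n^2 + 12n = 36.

Bring every term to one side: 3n^2 + 12n - 36 = 0.
Factor: 3(n + 6)(n - 2) = 0.
So n = -6 or n = 2.

n = -6 or n = 2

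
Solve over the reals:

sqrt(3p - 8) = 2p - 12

Square both sides: 3p - 8 = (2p - 12)^2.
Expand and rearrange: 4p^2 - 51p + 152 = 0.
Solving gives p = 8 or p = 4.75.
Check each candidate in the original equation:
  p = 8: sqrt(16) = 4, while 2p - 12 = 4 — valid.
  p = 4.75: sqrt(6.25) = 2.5, while 2p - 12 = -2.5 — extraneous.

p = 8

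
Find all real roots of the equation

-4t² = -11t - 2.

t = -0.1712 or t = 2.9212

Rearrange to standard form: -4t² + 11t + 2 = 0.
Discriminant: (11)² − 4·(-4)·2 = 153.
Quadratic formula: t = (-11 ± √153) / (-8).
So t = 11/8 - 3·√(17)/8 ≈ -0.1712 or t = 11/8 + 3·√(17)/8 ≈ 2.9212.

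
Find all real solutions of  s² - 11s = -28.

s = 4 or s = 7

Bring every term to one side: s² - 11s + 28 = 0.
Factor: (s - 4)(s - 7) = 0.
So s = 4 or s = 7.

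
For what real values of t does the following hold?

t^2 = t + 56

Bring every term to one side: t^2 - t - 56 = 0.
Factor: (t - 8)(t + 7) = 0.
So t = 8 or t = -7.

t = -7 or t = 8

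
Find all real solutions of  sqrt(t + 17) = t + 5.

t = -1

Square both sides: t + 17 = (t + 5)^2.
Expand and rearrange: t^2 + 9t + 8 = 0.
Solving gives t = -1 or t = -8.
Check each candidate in the original equation:
  t = -1: sqrt(16) = 4, while t + 5 = 4 — valid.
  t = -8: sqrt(9) = 3, while t + 5 = -3 — extraneous.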